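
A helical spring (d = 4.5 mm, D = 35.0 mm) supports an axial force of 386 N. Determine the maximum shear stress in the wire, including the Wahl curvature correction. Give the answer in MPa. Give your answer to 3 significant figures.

449 MPa

Spring index C = D/d = 35.0/4.5 = 7.7778
K_W = (4C−1)/(4C−4) + 0.615/C = 30.111/27.111 + 0.0791 = 1.1897
τ₀ = 8FD/(πd³) = 8·386·35.0/(π·4.5³) = 108080/286.28 = 377.54 MPa
τ_max = K·τ₀ = 1.1897 × 377.54 = 449.16 MPa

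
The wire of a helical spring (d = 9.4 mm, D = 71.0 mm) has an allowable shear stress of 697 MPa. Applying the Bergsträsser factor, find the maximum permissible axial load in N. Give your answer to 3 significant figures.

C = D/d = 71.0/9.4 = 7.5532
K_B = (4C+2)/(4C−3) = 32.213/27.213 = 1.1837
τ_max = K·8FD/(πd³) → F_max = τ_allow·πd³/(8DK)
F_max = 697·π·9.4³/(8·71.0·1.1837) = 1.8187e+06/672.36 = 2705 N

2700 N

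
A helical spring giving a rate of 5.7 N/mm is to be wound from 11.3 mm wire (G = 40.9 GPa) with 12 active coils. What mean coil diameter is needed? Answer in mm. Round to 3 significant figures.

107 mm

D = (Gd⁴/(8N_a·k))^(1/3) = (40.9×10³·11.3⁴/(8·12·5.7))^(1/3)
  = (1.21868e+06)^(1/3) = 106.8145 mm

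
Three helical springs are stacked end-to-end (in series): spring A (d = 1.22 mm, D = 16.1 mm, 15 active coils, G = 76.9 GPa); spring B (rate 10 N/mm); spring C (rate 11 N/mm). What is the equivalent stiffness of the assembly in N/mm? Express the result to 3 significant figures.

0.319 N/mm

k_A = Gd⁴/(8D³N_a) = (76.9×10³)(1.22⁴)/(8·16.1³·15) = 0.34018 N/mm
Series: 1/k_eq = 1/0.34018 + 1/10 + 1/11 = 3.1305; k_eq = 0.31943 N/mm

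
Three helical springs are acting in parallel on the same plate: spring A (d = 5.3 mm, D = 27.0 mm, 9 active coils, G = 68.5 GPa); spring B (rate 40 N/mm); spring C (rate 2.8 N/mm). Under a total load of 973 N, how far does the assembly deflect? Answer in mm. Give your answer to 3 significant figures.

12.0 mm

k_A = Gd⁴/(8D³N_a) = (68.5×10³)(5.3⁴)/(8·27.0³·9) = 38.139 N/mm
Parallel: k_eq = 38.139 + 40 + 2.8 = 80.939 N/mm
δ = F/k_eq = 973/80.939 = 12.021 mm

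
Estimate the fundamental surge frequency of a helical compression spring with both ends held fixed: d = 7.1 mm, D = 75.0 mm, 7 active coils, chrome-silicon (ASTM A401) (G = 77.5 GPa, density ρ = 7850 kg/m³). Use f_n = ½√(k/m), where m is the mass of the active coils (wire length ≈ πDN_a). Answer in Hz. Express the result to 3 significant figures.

k = Gd⁴/(8D³N_a) = (77.5×10³)(7.1⁴)/(8·75.0³·7) = 8.3361 N/mm = 8336.1 N/m
Wire length L = πDN_a = π·75.0·7 = 1649.3 mm
m = ρ·(πd²/4)·L = 7850 × 39.592×10⁻⁶ m² × 1.6493 m = 0.51261 kg
f_n = ½√(k/m) = 0.5·√(8336.1/0.51261) = 0.5·√(16262) = 63.762 Hz

63.8 Hz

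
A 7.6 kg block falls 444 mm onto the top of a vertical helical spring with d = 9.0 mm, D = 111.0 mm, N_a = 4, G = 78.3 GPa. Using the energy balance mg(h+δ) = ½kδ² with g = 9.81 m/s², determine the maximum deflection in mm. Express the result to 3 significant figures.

81.7 mm

k = Gd⁴/(8D³N_a) = (78.3×10³)(9.0⁴)/(8·111.0³·4) = 11.739 N/mm
W = mg = 7.6 × 9.81 = 74.556 N
½kδ² − Wδ − Wh = 0 → δ = (W + √(W² + 2kWh))/k
δ = (74.556 + √(5558.6 + 777156))/11.739 = (74.556 + 884.71)/11.739 = 81.72 mm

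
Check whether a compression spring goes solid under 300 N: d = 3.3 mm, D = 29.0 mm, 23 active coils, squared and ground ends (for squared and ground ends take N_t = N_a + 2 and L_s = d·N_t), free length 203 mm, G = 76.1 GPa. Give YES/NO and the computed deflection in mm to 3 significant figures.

YES, δ = 149 mm

k = Gd⁴/(8D³N_a) = (76.1×10³)(3.3⁴)/(8·29.0³·23) = 2.0111 N/mm
N_t = 25; L_s = 3.3·25 = 82.5 mm; δ_solid = L₀ − L_s = 203 − 82.5 = 120.5 mm
δ = F/k = 300/2.0111 = 149.17 mm
δ ≥ δ_solid → spring goes solid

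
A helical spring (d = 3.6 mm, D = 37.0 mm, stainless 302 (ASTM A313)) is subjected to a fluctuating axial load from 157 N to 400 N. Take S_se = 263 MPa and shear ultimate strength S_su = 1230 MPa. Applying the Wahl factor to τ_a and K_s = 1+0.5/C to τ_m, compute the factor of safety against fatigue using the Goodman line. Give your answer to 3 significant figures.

C = D/d = 37.0/3.6 = 10.2778; K_W = (4C−1)/(4C−4)+0.615/C = 1.1407; K_s = 1+0.5/C = 1.0486
F_a = (F_max−F_min)/2 = 121.5 N; F_m = (F_max+F_min)/2 = 278.5 N
τ_a = K_W·8F_aD/(πd³) = 1.1407 × 245.36 = 279.88 MPa
τ_m = K_s·8F_mD/(πd³) = 1.0486 × 562.42 = 589.78 MPa
Goodman: 1/n_f = τ_a/S_se + τ_m/S_su = 279.88/263 + 589.78/1230 = 1.06419 + 0.47950 = 1.5437
n_f = 1/1.5437 = 0.6478

0.648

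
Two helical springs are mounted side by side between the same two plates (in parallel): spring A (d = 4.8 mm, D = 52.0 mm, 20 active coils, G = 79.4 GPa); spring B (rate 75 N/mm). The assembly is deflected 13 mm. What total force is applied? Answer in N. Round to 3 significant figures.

999 N

k_A = Gd⁴/(8D³N_a) = (79.4×10³)(4.8⁴)/(8·52.0³·20) = 1.8735 N/mm
Parallel: k_eq = 1.8735 + 75 = 76.874 N/mm
F = k_eq·δ = 76.874·13 = 999.36 N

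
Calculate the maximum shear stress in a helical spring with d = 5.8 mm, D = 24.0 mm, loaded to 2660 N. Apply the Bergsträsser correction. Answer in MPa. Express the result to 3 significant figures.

1140 MPa

Spring index C = D/d = 24.0/5.8 = 4.1379
K_B = (4C+2)/(4C−3) = 18.552/13.552 = 1.3690
τ₀ = 8FD/(πd³) = 8·2660·24.0/(π·5.8³) = 510720/612.96 = 833.2 MPa
τ_max = K·τ₀ = 1.3690 × 833.2 = 1140.6 MPa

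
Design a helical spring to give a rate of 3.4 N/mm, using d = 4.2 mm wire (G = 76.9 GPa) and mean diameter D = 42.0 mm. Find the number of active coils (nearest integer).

12

N_a = Gd⁴/(8D³k) = (76.9×10³ × 4.2⁴)/(8 × 42.0³ × 3.4)
    = 2.39289e+07 / 2.01519e+06 = 11.87 → 12 coils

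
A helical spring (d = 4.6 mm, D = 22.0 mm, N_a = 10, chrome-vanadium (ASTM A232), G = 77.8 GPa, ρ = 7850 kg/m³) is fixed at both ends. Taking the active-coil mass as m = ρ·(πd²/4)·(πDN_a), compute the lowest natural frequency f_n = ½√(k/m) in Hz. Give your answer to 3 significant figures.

337 Hz

k = Gd⁴/(8D³N_a) = (77.8×10³)(4.6⁴)/(8·22.0³·10) = 40.893 N/mm = 40893 N/m
Wire length L = πDN_a = π·22.0·10 = 691.15 mm
m = ρ·(πd²/4)·L = 7850 × 16.619×10⁻⁶ m² × 0.69115 m = 0.090167 kg
f_n = ½√(k/m) = 0.5·√(40893/0.090167) = 0.5·√(4.5353e+05) = 336.72 Hz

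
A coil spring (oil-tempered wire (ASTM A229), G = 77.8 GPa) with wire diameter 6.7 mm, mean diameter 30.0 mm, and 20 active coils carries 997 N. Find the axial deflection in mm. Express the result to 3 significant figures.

k = Gd⁴/(8D³N_a) = (77.8×10³)(6.7⁴)/(8·30.0³·20) = 36.291 N/mm
δ = F/k = 997 / 36.291 = 27.473 mm

27.5 mm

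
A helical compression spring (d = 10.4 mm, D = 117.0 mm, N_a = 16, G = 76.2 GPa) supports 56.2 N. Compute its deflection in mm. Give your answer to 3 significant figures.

12.9 mm

k = Gd⁴/(8D³N_a) = (76.2×10³)(10.4⁴)/(8·117.0³·16) = 4.3483 N/mm
δ = F/k = 56.2 / 4.3483 = 12.925 mm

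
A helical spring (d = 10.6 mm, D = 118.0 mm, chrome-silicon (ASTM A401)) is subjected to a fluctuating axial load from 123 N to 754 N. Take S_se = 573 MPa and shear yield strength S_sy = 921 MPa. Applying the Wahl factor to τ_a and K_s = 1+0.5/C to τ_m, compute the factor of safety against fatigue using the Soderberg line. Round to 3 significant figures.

C = D/d = 118.0/10.6 = 11.1321; K_W = (4C−1)/(4C−4)+0.615/C = 1.1293; K_s = 1+0.5/C = 1.0449
F_a = (F_max−F_min)/2 = 315.5 N; F_m = (F_max+F_min)/2 = 438.5 N
τ_a = K_W·8F_aD/(πd³) = 1.1293 × 79.598 = 89.888 MPa
τ_m = K_s·8F_mD/(πd³) = 1.0449 × 110.63 = 115.6 MPa
Soderberg: 1/n_f = τ_a/S_se + τ_m/S_sy = 89.888/573 + 115.6/921 = 0.15687 + 0.12551 = 0.28239
n_f = 1/0.28239 = 3.541

3.54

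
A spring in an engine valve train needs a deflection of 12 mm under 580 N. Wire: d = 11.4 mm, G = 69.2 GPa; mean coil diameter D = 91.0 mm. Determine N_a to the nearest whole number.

4

Required rate k = F/δ = 580/12 = 48.333 N/mm
N_a = Gd⁴/(8D³k) = (69.2×10³ × 11.4⁴)/(8 × 91.0³ × 48.333)
    = 1.16876e+09 / 2.91381e+08 = 4.011 → 4 coils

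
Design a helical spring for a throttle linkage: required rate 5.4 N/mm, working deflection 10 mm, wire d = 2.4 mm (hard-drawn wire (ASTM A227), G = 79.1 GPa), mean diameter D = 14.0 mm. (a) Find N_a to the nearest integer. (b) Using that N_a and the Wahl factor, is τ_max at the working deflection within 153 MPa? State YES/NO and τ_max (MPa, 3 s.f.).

N_a = Gd⁴/(8D³k) = (79.1×10³)(2.4⁴)/(8·14.0³·5.4) = 22.14 → N_a = 22
Actual rate k = Gd⁴/(8D³·22) = 5.4341 N/mm
Working load F = kδ = 5.4341·10 = 54.341 N
C = 14.0/2.4 = 5.8333; K_W = (4C−1)/(4C−4)+0.615/C = 1.2606
τ_max = K_W·8FD/(πd³) = 1.2606·140.14 = 176.66 MPa
τ_max > 153 MPa → exceeds allowable

(a) 22 coils; (b) NO, τ_max = 177 MPa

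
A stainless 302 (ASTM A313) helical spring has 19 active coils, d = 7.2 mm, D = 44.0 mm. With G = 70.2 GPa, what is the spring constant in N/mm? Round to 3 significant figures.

14.6 N/mm

k = Gd⁴/(8D³N_a) = (70.2×10³ × 7.2⁴) / (8 × 44.0³ × 19)
  = 1.88654e+08 / 1.2948e+07 = 14.57 N/mm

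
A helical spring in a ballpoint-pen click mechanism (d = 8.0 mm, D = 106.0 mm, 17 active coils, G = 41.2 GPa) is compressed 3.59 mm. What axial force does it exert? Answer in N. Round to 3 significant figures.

3.74 N

k = Gd⁴/(8D³N_a) = (41.2×10³)(8.0⁴)/(8·106.0³·17) = 1.0418 N/mm
F = k·δ = 1.0418 × 3.59 = 3.7402 N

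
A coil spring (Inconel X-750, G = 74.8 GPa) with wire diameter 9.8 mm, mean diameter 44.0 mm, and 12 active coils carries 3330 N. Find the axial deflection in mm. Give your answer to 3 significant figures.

k = Gd⁴/(8D³N_a) = (74.8×10³)(9.8⁴)/(8·44.0³·12) = 84.368 N/mm
δ = F/k = 3330 / 84.368 = 39.47 mm

39.5 mm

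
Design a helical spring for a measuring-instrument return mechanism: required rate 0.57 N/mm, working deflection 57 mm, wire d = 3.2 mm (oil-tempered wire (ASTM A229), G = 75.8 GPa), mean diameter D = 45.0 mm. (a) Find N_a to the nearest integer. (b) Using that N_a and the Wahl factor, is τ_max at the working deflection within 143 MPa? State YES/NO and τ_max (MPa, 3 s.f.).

N_a = Gd⁴/(8D³k) = (75.8×10³)(3.2⁴)/(8·45.0³·0.57) = 19.13 → N_a = 19
Actual rate k = Gd⁴/(8D³·19) = 0.57384 N/mm
Working load F = kδ = 0.57384·57 = 32.709 N
C = 45.0/3.2 = 14.0625; K_W = (4C−1)/(4C−4)+0.615/C = 1.1011
τ_max = K_W·8FD/(πd³) = 1.1011·114.38 = 125.95 MPa
τ_max ≤ 143 MPa → acceptable

(a) 19 coils; (b) YES, τ_max = 126 MPa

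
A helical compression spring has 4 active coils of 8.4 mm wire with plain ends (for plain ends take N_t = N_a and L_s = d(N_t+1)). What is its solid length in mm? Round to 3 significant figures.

42.0 mm

plain ends: N_t = N_a = 4
L_s = d·(N_t+1) = 8.4 × 5 = 42 mm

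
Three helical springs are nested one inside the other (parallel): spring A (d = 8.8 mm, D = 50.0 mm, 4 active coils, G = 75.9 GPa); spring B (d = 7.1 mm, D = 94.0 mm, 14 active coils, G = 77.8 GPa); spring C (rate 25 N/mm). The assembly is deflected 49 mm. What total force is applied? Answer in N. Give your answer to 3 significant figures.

6900 N

k_A = Gd⁴/(8D³N_a) = (75.9×10³)(8.8⁴)/(8·50.0³·4) = 113.79 N/mm
k_B = Gd⁴/(8D³N_a) = (77.8×10³)(7.1⁴)/(8·94.0³·14) = 2.1253 N/mm
Parallel: k_eq = 113.79 + 2.1253 + 25 = 140.92 N/mm
F = k_eq·δ = 140.92·49 = 6905 N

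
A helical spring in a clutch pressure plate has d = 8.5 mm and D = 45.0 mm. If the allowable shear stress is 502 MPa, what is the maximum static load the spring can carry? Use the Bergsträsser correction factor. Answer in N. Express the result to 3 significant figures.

2110 N

C = D/d = 45.0/8.5 = 5.2941
K_B = (4C+2)/(4C−3) = 23.176/18.176 = 1.2751
τ_max = K·8FD/(πd³) → F_max = τ_allow·πd³/(8DK)
F_max = 502·π·8.5³/(8·45.0·1.2751) = 9.6852e+05/459.03 = 2109.9 N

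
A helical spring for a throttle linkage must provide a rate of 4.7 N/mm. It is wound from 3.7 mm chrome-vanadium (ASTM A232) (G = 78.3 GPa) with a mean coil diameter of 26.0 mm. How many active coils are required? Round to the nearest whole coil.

N_a = Gd⁴/(8D³k) = (78.3×10³ × 3.7⁴)/(8 × 26.0³ × 4.7)
    = 1.46747e+07 / 660858 = 22.21 → 22 coils

22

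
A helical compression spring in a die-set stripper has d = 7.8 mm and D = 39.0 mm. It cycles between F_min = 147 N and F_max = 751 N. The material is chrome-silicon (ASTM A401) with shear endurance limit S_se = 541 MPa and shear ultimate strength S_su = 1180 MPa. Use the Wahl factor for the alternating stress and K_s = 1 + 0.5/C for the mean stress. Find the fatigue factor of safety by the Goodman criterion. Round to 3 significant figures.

4.15

C = D/d = 39.0/7.8 = 5.0000; K_W = (4C−1)/(4C−4)+0.615/C = 1.3105; K_s = 1+0.5/C = 1.1000
F_a = (F_max−F_min)/2 = 302 N; F_m = (F_max+F_min)/2 = 449 N
τ_a = K_W·8F_aD/(πd³) = 1.3105 × 63.202 = 82.826 MPa
τ_m = K_s·8F_mD/(πd³) = 1.1000 × 93.965 = 103.36 MPa
Goodman: 1/n_f = τ_a/S_se + τ_m/S_su = 82.826/541 + 103.36/1180 = 0.15310 + 0.08759 = 0.24069
n_f = 1/0.24069 = 4.155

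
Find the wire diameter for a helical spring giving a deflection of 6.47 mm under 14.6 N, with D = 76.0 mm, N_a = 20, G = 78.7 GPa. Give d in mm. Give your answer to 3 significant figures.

Required rate k = F/δ = 14.6/6.47 = 2.2566 N/mm
d = (8D³N_a·k / G)^(1/4) = (8·76.0³·20·2.2566 / (78.7×10³))^0.25
  = (2013.9)^0.25 = 6.6990 mm

6.70 mm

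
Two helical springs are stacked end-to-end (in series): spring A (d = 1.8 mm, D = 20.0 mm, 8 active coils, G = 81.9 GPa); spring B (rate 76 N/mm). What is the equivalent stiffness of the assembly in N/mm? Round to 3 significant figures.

1.64 N/mm

k_A = Gd⁴/(8D³N_a) = (81.9×10³)(1.8⁴)/(8·20.0³·8) = 1.6792 N/mm
Series: 1/k_eq = 1/1.6792 + 1/76 = 0.60868; k_eq = 1.6429 N/mm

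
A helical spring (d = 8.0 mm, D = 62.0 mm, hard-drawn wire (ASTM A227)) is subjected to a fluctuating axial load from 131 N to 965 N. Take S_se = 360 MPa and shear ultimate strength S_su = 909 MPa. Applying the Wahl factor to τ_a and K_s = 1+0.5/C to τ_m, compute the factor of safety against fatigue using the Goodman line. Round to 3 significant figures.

C = D/d = 62.0/8.0 = 7.7500; K_W = (4C−1)/(4C−4)+0.615/C = 1.1905; K_s = 1+0.5/C = 1.0645
F_a = (F_max−F_min)/2 = 417 N; F_m = (F_max+F_min)/2 = 548 N
τ_a = K_W·8F_aD/(πd³) = 1.1905 × 128.59 = 153.08 MPa
τ_m = K_s·8F_mD/(πd³) = 1.0645 × 168.98 = 179.88 MPa
Goodman: 1/n_f = τ_a/S_se + τ_m/S_su = 153.08/360 + 179.88/909 = 0.42522 + 0.19789 = 0.62311
n_f = 1/0.62311 = 1.605

1.60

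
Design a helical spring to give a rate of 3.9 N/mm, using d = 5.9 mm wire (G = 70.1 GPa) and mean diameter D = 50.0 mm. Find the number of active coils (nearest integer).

N_a = Gd⁴/(8D³k) = (70.1×10³ × 5.9⁴)/(8 × 50.0³ × 3.9)
    = 8.49427e+07 / 3.9e+06 = 21.78 → 22 coils

22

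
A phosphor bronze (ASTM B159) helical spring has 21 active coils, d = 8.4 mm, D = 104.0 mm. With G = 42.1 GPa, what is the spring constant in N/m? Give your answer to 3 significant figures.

1110 N/m

k = Gd⁴/(8D³N_a) = (42.1×10³ × 8.4⁴) / (8 × 104.0³ × 21)
  = 2.09604e+08 / 1.88977e+08 = 1.1091 N/mm = 1109.1 N/m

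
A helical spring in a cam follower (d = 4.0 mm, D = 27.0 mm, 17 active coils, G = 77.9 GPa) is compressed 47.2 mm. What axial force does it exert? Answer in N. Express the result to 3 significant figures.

352 N

k = Gd⁴/(8D³N_a) = (77.9×10³)(4.0⁴)/(8·27.0³·17) = 7.4498 N/mm
F = k·δ = 7.4498 × 47.2 = 351.63 N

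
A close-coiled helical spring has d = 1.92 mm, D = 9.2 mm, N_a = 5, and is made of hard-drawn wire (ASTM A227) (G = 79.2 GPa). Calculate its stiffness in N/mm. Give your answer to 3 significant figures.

34.6 N/mm

k = Gd⁴/(8D³N_a) = (79.2×10³ × 1.92⁴) / (8 × 9.2³ × 5)
  = 1.07629e+06 / 31147.5 = 34.555 N/mm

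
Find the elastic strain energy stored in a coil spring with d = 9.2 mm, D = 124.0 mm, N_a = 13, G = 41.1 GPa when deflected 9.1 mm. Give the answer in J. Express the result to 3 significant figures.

k = Gd⁴/(8D³N_a) = (41.1×10³)(9.2⁴)/(8·124.0³·13) = 1.4849 N/mm
U = ½kδ² = 0.5 × 1.4849 × 9.1² = 61.482 N·mm = 0.061482 J

0.0615 J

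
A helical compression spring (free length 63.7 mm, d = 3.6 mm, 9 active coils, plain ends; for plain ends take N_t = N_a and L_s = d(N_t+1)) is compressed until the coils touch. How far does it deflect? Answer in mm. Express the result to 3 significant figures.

27.7 mm

N_t = 9; L_s = 3.6·10 = 36 mm
δ_solid = L₀ − L_s = 63.7 − 36 = 27.7 mm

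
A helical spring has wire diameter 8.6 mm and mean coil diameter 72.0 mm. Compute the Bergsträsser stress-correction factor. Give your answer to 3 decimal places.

C = D/d = 72.0/8.6 = 8.3721
K_B = (4C+2)/(4C−3) = 35.488/30.488 = 1.1640

1.164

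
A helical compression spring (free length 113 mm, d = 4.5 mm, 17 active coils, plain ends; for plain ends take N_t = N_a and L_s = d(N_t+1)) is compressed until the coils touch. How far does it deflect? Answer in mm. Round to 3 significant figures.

32.0 mm

N_t = 17; L_s = 4.5·18 = 81 mm
δ_solid = L₀ − L_s = 113 − 81 = 32 mm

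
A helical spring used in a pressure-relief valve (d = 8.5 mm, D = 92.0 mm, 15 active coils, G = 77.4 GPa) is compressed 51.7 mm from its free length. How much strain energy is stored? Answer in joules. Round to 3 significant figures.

k = Gd⁴/(8D³N_a) = (77.4×10³)(8.5⁴)/(8·92.0³·15) = 4.3239 N/mm
U = ½kδ² = 0.5 × 4.3239 × 51.7² = 5778.6 N·mm = 5.7786 J

5.78 J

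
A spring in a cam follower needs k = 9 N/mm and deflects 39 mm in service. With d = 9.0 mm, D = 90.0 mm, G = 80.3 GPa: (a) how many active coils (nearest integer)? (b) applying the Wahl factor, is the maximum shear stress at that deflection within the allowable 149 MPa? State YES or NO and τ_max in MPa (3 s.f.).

N_a = Gd⁴/(8D³k) = (80.3×10³)(9.0⁴)/(8·90.0³·9) = 10.04 → N_a = 10
Actual rate k = Gd⁴/(8D³·10) = 9.0337 N/mm
Working load F = kδ = 9.0337·39 = 352.32 N
C = 90.0/9.0 = 10.0000; K_W = (4C−1)/(4C−4)+0.615/C = 1.1448
τ_max = K_W·8FD/(πd³) = 1.1448·110.76 = 126.8 MPa
τ_max ≤ 149 MPa → acceptable

(a) 10 coils; (b) YES, τ_max = 127 MPa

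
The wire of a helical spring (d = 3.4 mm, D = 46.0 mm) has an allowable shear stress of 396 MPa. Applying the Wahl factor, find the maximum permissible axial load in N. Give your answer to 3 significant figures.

C = D/d = 46.0/3.4 = 13.5294
K_W = (4C−1)/(4C−4) + 0.615/C = 53.118/50.118 + 0.0455 = 1.1053
τ_max = K·8FD/(πd³) → F_max = τ_allow·πd³/(8DK)
F_max = 396·π·3.4³/(8·46.0·1.1053) = 48897/406.76 = 120.21 N

120 N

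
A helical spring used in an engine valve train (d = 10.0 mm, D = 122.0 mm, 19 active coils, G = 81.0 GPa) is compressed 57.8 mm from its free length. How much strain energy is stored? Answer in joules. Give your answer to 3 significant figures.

4.90 J

k = Gd⁴/(8D³N_a) = (81.0×10³)(10.0⁴)/(8·122.0³·19) = 2.9347 N/mm
U = ½kδ² = 0.5 × 2.9347 × 57.8² = 4902.2 N·mm = 4.9022 J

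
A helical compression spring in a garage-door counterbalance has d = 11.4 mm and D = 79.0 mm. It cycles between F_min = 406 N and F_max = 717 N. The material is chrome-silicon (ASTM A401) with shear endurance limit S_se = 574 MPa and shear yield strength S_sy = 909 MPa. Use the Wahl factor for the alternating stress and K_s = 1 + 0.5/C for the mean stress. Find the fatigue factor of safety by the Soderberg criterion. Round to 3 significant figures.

7.43

C = D/d = 79.0/11.4 = 6.9298; K_W = (4C−1)/(4C−4)+0.615/C = 1.2152; K_s = 1+0.5/C = 1.0722
F_a = (F_max−F_min)/2 = 155.5 N; F_m = (F_max+F_min)/2 = 561.5 N
τ_a = K_W·8F_aD/(πd³) = 1.2152 × 21.115 = 25.659 MPa
τ_m = K_s·8F_mD/(πd³) = 1.0722 × 76.243 = 81.745 MPa
Soderberg: 1/n_f = τ_a/S_se + τ_m/S_sy = 25.659/574 + 81.745/909 = 0.04470 + 0.08993 = 0.13463
n_f = 1/0.13463 = 7.428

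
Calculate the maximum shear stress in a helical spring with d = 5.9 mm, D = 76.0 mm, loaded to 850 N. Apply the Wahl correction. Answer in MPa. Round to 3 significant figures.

Spring index C = D/d = 76.0/5.9 = 12.8814
K_W = (4C−1)/(4C−4) + 0.615/C = 50.525/47.525 + 0.0477 = 1.1109
τ₀ = 8FD/(πd³) = 8·850·76.0/(π·5.9³) = 516800/645.22 = 800.97 MPa
τ_max = K·τ₀ = 1.1109 × 800.97 = 889.77 MPa

890 MPa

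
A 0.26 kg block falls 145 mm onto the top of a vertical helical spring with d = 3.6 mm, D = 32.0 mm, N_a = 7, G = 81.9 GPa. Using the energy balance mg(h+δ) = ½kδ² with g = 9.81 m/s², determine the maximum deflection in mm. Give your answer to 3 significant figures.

10.3 mm

k = Gd⁴/(8D³N_a) = (81.9×10³)(3.6⁴)/(8·32.0³·7) = 7.4965 N/mm
W = mg = 0.26 × 9.81 = 2.5506 N
½kδ² − Wδ − Wh = 0 → δ = (W + √(W² + 2kWh))/k
δ = (2.5506 + √(6.5056 + 5544.93))/7.4965 = (2.5506 + 74.508)/7.4965 = 10.279 mm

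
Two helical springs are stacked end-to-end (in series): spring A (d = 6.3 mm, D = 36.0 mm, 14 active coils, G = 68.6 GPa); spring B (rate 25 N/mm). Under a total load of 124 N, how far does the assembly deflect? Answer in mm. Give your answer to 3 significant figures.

k_A = Gd⁴/(8D³N_a) = (68.6×10³)(6.3⁴)/(8·36.0³·14) = 20.68 N/mm
Series: 1/k_eq = 1/20.68 + 1/25 = 0.088355; k_eq = 11.318 N/mm
δ = F/k_eq = 124/11.318 = 10.956 mm

11.0 mm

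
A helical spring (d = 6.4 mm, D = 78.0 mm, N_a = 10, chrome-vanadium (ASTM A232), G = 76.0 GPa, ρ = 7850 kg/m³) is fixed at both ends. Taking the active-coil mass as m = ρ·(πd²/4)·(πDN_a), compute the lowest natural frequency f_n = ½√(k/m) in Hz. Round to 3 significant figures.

36.8 Hz

k = Gd⁴/(8D³N_a) = (76.0×10³)(6.4⁴)/(8·78.0³·10) = 3.3586 N/mm = 3358.6 N/m
Wire length L = πDN_a = π·78.0·10 = 2450.4 mm
m = ρ·(πd²/4)·L = 7850 × 32.17×10⁻⁶ m² × 2.4504 m = 0.61882 kg
f_n = ½√(k/m) = 0.5·√(3358.6/0.61882) = 0.5·√(5427.4) = 36.836 Hz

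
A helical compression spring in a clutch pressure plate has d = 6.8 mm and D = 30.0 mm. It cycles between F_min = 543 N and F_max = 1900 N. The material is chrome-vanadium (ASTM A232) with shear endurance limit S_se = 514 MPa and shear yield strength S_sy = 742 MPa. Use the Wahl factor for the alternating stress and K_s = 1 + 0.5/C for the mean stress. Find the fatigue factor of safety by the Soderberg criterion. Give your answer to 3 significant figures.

C = D/d = 30.0/6.8 = 4.4118; K_W = (4C−1)/(4C−4)+0.615/C = 1.3592; K_s = 1+0.5/C = 1.1133
F_a = (F_max−F_min)/2 = 678.5 N; F_m = (F_max+F_min)/2 = 1221.5 N
τ_a = K_W·8F_aD/(πd³) = 1.3592 × 164.85 = 224.07 MPa
τ_m = K_s·8F_mD/(πd³) = 1.1133 × 296.78 = 330.41 MPa
Soderberg: 1/n_f = τ_a/S_se + τ_m/S_sy = 224.07/514 + 330.41/742 = 0.43593 + 0.44530 = 0.88122
n_f = 1/0.88122 = 1.135

1.13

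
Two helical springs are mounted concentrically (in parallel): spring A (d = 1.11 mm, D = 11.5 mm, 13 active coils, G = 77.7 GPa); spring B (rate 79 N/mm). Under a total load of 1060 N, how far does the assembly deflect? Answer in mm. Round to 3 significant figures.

13.3 mm

k_A = Gd⁴/(8D³N_a) = (77.7×10³)(1.11⁴)/(8·11.5³·13) = 0.74574 N/mm
Parallel: k_eq = 0.74574 + 79 = 79.746 N/mm
δ = F/k_eq = 1060/79.746 = 13.292 mm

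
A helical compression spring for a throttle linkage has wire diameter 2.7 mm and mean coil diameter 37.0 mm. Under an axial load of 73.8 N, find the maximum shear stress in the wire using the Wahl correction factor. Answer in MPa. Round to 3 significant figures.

Spring index C = D/d = 37.0/2.7 = 13.7037
K_W = (4C−1)/(4C−4) + 0.615/C = 53.815/50.815 + 0.0449 = 1.1039
τ₀ = 8FD/(πd³) = 8·73.8·37.0/(π·2.7³) = 21844.8/61.836 = 353.27 MPa
τ_max = K·τ₀ = 1.1039 × 353.27 = 389.98 MPa

390 MPa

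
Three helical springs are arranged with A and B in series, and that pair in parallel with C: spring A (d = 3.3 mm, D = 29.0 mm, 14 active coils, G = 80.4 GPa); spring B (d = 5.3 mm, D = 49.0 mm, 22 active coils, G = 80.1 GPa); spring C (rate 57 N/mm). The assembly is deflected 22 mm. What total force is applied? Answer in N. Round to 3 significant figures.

1290 N

k_A = Gd⁴/(8D³N_a) = (80.4×10³)(3.3⁴)/(8·29.0³·14) = 3.4906 N/mm
k_B = Gd⁴/(8D³N_a) = (80.1×10³)(5.3⁴)/(8·49.0³·22) = 3.0524 N/mm
Springs A,B series: k_AB = 1/(1/3.4906+1/3.0524) = 1.6284 N/mm; parallel with C: k_eq = 1.6284+57 = 58.628 N/mm
F = k_eq·δ = 58.628·22 = 1289.8 N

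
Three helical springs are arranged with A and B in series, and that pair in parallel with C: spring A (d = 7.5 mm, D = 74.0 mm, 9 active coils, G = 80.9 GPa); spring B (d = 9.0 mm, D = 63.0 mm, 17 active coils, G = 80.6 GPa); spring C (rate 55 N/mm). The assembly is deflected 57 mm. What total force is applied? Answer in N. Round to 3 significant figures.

k_A = Gd⁴/(8D³N_a) = (80.9×10³)(7.5⁴)/(8·74.0³·9) = 8.7734 N/mm
k_B = Gd⁴/(8D³N_a) = (80.6×10³)(9.0⁴)/(8·63.0³·17) = 15.551 N/mm
Springs A,B series: k_AB = 1/(1/8.7734+1/15.551) = 5.6089 N/mm; parallel with C: k_eq = 5.6089+55 = 60.609 N/mm
F = k_eq·δ = 60.609·57 = 3454.7 N

3450 N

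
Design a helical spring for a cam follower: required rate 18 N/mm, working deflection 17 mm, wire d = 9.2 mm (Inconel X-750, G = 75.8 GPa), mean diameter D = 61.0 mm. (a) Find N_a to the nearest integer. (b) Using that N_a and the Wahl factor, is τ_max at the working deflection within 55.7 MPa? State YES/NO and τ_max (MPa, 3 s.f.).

(a) 17 coils; (b) NO, τ_max = 73.1 MPa

N_a = Gd⁴/(8D³k) = (75.8×10³)(9.2⁴)/(8·61.0³·18) = 16.61 → N_a = 17
Actual rate k = Gd⁴/(8D³·17) = 17.591 N/mm
Working load F = kδ = 17.591·17 = 299.05 N
C = 61.0/9.2 = 6.6304; K_W = (4C−1)/(4C−4)+0.615/C = 1.2260
τ_max = K_W·8FD/(πd³) = 1.2260·59.655 = 73.135 MPa
τ_max > 55.7 MPa → exceeds allowable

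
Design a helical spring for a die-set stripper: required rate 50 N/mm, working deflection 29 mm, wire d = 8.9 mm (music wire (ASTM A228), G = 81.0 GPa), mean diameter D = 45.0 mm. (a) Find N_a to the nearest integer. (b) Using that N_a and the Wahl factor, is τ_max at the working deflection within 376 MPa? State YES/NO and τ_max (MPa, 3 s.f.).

N_a = Gd⁴/(8D³k) = (81.0×10³)(8.9⁴)/(8·45.0³·50) = 13.94 → N_a = 14
Actual rate k = Gd⁴/(8D³·14) = 49.795 N/mm
Working load F = kδ = 49.795·29 = 1444.1 N
C = 45.0/8.9 = 5.0562; K_W = (4C−1)/(4C−4)+0.615/C = 1.3065
τ_max = K_W·8FD/(πd³) = 1.3065·234.73 = 306.68 MPa
τ_max ≤ 376 MPa → acceptable

(a) 14 coils; (b) YES, τ_max = 307 MPa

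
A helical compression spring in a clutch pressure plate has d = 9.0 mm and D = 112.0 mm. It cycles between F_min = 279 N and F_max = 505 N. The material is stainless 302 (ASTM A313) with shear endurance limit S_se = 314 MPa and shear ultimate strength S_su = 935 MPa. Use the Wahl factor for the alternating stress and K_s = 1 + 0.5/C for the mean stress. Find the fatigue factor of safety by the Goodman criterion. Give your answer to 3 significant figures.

3.05

C = D/d = 112.0/9.0 = 12.4444; K_W = (4C−1)/(4C−4)+0.615/C = 1.1150; K_s = 1+0.5/C = 1.0402
F_a = (F_max−F_min)/2 = 113 N; F_m = (F_max+F_min)/2 = 392 N
τ_a = K_W·8F_aD/(πd³) = 1.1150 × 44.209 = 49.291 MPa
τ_m = K_s·8F_mD/(πd³) = 1.0402 × 153.36 = 159.52 MPa
Goodman: 1/n_f = τ_a/S_se + τ_m/S_su = 49.291/314 + 159.52/935 = 0.15698 + 0.17061 = 0.32759
n_f = 1/0.32759 = 3.053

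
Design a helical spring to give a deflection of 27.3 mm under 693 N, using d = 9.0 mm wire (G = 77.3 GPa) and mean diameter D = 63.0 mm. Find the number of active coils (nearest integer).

Required rate k = F/δ = 693/27.3 = 25.385 N/mm
N_a = Gd⁴/(8D³k) = (77.3×10³ × 9.0⁴)/(8 × 63.0³ × 25.385)
    = 5.07165e+08 / 5.07788e+07 = 9.988 → 10 coils

10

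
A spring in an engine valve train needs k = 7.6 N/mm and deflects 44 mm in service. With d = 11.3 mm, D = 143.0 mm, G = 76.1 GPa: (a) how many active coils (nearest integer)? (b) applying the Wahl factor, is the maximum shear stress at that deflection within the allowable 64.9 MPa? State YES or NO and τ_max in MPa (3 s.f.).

N_a = Gd⁴/(8D³k) = (76.1×10³)(11.3⁴)/(8·143.0³·7.6) = 6.979 → N_a = 7
Actual rate k = Gd⁴/(8D³·7) = 7.5771 N/mm
Working load F = kδ = 7.5771·44 = 333.39 N
C = 143.0/11.3 = 12.6549; K_W = (4C−1)/(4C−4)+0.615/C = 1.1129
τ_max = K_W·8FD/(πd³) = 1.1129·84.139 = 93.642 MPa
τ_max > 64.9 MPa → exceeds allowable

(a) 7 coils; (b) NO, τ_max = 93.6 MPa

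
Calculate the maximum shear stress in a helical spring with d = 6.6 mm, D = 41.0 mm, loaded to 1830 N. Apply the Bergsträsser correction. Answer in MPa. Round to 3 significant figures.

817 MPa

Spring index C = D/d = 41.0/6.6 = 6.2121
K_B = (4C+2)/(4C−3) = 26.848/21.848 = 1.2288
τ₀ = 8FD/(πd³) = 8·1830·41.0/(π·6.6³) = 600240/903.2 = 664.57 MPa
τ_max = K·τ₀ = 1.2288 × 664.57 = 816.66 MPa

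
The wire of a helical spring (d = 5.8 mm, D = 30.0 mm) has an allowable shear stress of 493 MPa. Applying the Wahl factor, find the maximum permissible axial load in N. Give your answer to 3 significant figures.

C = D/d = 30.0/5.8 = 5.1724
K_W = (4C−1)/(4C−4) + 0.615/C = 19.690/16.690 + 0.1189 = 1.2987
τ_max = K·8FD/(πd³) → F_max = τ_allow·πd³/(8DK)
F_max = 493·π·5.8³/(8·30.0·1.2987) = 3.0219e+05/311.68 = 969.56 N

970 N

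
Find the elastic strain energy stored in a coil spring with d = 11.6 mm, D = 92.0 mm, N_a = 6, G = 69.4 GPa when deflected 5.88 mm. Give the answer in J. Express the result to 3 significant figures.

0.581 J

k = Gd⁴/(8D³N_a) = (69.4×10³)(11.6⁴)/(8·92.0³·6) = 33.619 N/mm
U = ½kδ² = 0.5 × 33.619 × 5.88² = 581.18 N·mm = 0.58118 J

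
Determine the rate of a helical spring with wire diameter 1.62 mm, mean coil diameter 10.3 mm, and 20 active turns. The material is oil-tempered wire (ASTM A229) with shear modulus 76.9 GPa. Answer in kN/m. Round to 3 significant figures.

3.03 kN/m

k = Gd⁴/(8D³N_a) = (76.9×10³ × 1.62⁴) / (8 × 10.3³ × 20)
  = 529647 / 174836 = 3.0294 N/mm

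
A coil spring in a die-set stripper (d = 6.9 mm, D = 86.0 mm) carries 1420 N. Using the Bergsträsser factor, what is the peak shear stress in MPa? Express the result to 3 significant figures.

Spring index C = D/d = 86.0/6.9 = 12.4638
K_B = (4C+2)/(4C−3) = 51.855/46.855 = 1.1067
τ₀ = 8FD/(πd³) = 8·1420·86.0/(π·6.9³) = 976960/1032 = 946.63 MPa
τ_max = K·τ₀ = 1.1067 × 946.63 = 1047.6 MPa

1050 MPa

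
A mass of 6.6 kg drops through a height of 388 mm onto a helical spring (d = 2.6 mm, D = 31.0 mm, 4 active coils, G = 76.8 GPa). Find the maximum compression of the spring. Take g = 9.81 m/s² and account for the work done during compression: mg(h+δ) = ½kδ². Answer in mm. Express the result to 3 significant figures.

136 mm

k = Gd⁴/(8D³N_a) = (76.8×10³)(2.6⁴)/(8·31.0³·4) = 3.6815 N/mm
W = mg = 6.6 × 9.81 = 64.746 N
½kδ² − Wδ − Wh = 0 → δ = (W + √(W² + 2kWh))/k
δ = (64.746 + √(4192 + 184967))/3.6815 = (64.746 + 434.92)/3.6815 = 135.73 mm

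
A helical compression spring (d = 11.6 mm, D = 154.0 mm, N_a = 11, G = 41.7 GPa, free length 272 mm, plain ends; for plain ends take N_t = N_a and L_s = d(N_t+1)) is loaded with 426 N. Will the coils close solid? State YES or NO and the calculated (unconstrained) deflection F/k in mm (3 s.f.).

k = Gd⁴/(8D³N_a) = (41.7×10³)(11.6⁴)/(8·154.0³·11) = 2.3492 N/mm
N_t = 11; L_s = 11.6·12 = 139.2 mm; δ_solid = L₀ − L_s = 272 − 139.2 = 132.8 mm
δ = F/k = 426/2.3492 = 181.34 mm
δ ≥ δ_solid → spring goes solid

YES, δ = 181 mm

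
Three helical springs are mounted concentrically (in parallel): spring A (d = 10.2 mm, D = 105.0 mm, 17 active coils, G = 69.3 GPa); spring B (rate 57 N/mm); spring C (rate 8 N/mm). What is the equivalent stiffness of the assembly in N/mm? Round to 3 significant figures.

k_A = Gd⁴/(8D³N_a) = (69.3×10³)(10.2⁴)/(8·105.0³·17) = 4.7646 N/mm
Parallel: k_eq = 4.7646 + 57 + 8 = 69.765 N/mm

69.8 N/mm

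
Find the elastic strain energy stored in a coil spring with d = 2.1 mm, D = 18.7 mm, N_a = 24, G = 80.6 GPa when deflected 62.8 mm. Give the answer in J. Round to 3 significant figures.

k = Gd⁴/(8D³N_a) = (80.6×10³)(2.1⁴)/(8·18.7³·24) = 1.2485 N/mm
U = ½kδ² = 0.5 × 1.2485 × 62.8² = 2461.9 N·mm = 2.4619 J

2.46 J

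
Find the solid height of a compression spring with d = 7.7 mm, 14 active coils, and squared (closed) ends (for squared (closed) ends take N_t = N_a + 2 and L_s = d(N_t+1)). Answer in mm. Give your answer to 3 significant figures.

squared (closed) ends: N_t = N_a + 2 = 14 + 2 = 16
L_s = d·(N_t+1) = 7.7 × 17 = 130.9 mm

131 mm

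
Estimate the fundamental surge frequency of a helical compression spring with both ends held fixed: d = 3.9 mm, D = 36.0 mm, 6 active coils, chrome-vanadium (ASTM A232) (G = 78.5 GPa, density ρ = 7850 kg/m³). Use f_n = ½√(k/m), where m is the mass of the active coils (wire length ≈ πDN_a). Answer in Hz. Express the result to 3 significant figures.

178 Hz

k = Gd⁴/(8D³N_a) = (78.5×10³)(3.9⁴)/(8·36.0³·6) = 8.1092 N/mm = 8109.2 N/m
Wire length L = πDN_a = π·36.0·6 = 678.58 mm
m = ρ·(πd²/4)·L = 7850 × 11.946×10⁻⁶ m² × 0.67858 m = 0.063634 kg
f_n = ½√(k/m) = 0.5·√(8109.2/0.063634) = 0.5·√(1.2743e+05) = 178.49 Hz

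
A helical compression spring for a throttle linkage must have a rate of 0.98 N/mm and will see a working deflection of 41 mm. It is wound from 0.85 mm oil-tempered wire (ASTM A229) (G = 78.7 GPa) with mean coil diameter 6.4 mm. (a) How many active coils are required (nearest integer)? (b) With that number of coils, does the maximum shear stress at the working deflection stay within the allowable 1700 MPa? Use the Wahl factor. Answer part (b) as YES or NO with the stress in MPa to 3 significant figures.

N_a = Gd⁴/(8D³k) = (78.7×10³)(0.85⁴)/(8·6.4³·0.98) = 19.99 → N_a = 20
Actual rate k = Gd⁴/(8D³·20) = 0.97947 N/mm
Working load F = kδ = 0.97947·41 = 40.158 N
C = 6.4/0.85 = 7.5294; K_W = (4C−1)/(4C−4)+0.615/C = 1.1965
τ_max = K_W·8FD/(πd³) = 1.1965·1065.7 = 1275.2 MPa
τ_max ≤ 1700 MPa → acceptable

(a) 20 coils; (b) YES, τ_max = 1280 MPa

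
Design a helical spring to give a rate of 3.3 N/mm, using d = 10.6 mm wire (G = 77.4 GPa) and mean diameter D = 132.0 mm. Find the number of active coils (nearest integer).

16

N_a = Gd⁴/(8D³k) = (77.4×10³ × 10.6⁴)/(8 × 132.0³ × 3.3)
    = 9.77157e+08 / 6.07192e+07 = 16.09 → 16 coils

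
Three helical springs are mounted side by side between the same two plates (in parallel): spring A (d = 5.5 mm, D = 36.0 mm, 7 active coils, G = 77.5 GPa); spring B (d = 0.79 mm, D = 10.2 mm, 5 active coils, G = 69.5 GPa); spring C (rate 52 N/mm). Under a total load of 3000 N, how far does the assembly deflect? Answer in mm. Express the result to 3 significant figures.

k_A = Gd⁴/(8D³N_a) = (77.5×10³)(5.5⁴)/(8·36.0³·7) = 27.143 N/mm
k_B = Gd⁴/(8D³N_a) = (69.5×10³)(0.79⁴)/(8·10.2³·5) = 0.63772 N/mm
Parallel: k_eq = 27.143 + 0.63772 + 52 = 79.781 N/mm
δ = F/k_eq = 3000/79.781 = 37.603 mm

37.6 mm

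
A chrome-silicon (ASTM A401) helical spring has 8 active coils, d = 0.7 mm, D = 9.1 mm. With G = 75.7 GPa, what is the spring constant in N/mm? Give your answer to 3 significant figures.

k = Gd⁴/(8D³N_a) = (75.7×10³ × 0.7⁴) / (8 × 9.1³ × 8)
  = 18175.6 / 48228.5 = 0.37686 N/mm

0.377 N/mm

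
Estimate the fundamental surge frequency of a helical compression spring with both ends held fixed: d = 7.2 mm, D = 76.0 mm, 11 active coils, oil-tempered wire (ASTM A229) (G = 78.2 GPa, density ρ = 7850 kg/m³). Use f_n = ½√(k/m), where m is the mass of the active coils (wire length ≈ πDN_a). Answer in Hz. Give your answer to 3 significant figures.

40.3 Hz

k = Gd⁴/(8D³N_a) = (78.2×10³)(7.2⁴)/(8·76.0³·11) = 5.4402 N/mm = 5440.2 N/m
Wire length L = πDN_a = π·76.0·11 = 2626.4 mm
m = ρ·(πd²/4)·L = 7850 × 40.715×10⁻⁶ m² × 2.6264 m = 0.83942 kg
f_n = ½√(k/m) = 0.5·√(5440.2/0.83942) = 0.5·√(6480.9) = 40.252 Hz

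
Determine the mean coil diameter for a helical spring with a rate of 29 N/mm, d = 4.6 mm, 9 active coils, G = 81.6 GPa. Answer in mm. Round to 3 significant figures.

26.0 mm

D = (Gd⁴/(8N_a·k))^(1/3) = (81.6×10³·4.6⁴/(8·9·29))^(1/3)
  = (17498.1)^(1/3) = 25.9615 mm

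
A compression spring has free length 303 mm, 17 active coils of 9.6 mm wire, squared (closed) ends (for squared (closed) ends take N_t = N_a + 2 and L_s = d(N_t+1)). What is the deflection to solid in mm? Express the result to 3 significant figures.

N_t = 19; L_s = 9.6·20 = 192 mm
δ_solid = L₀ − L_s = 303 − 192 = 111 mm

111 mm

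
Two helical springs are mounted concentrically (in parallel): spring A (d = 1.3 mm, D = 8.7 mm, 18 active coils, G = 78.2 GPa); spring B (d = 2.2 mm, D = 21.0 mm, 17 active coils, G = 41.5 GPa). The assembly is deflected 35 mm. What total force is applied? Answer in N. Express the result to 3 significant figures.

109 N

k_A = Gd⁴/(8D³N_a) = (78.2×10³)(1.3⁴)/(8·8.7³·18) = 2.3554 N/mm
k_B = Gd⁴/(8D³N_a) = (41.5×10³)(2.2⁴)/(8·21.0³·17) = 0.77187 N/mm
Parallel: k_eq = 2.3554 + 0.77187 = 3.1272 N/mm
F = k_eq·δ = 3.1272·35 = 109.45 N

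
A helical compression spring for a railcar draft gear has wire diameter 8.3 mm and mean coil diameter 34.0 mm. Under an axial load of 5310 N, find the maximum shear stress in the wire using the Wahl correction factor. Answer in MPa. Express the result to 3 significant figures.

Spring index C = D/d = 34.0/8.3 = 4.0964
K_W = (4C−1)/(4C−4) + 0.615/C = 15.386/12.386 + 0.1501 = 1.3924
τ₀ = 8FD/(πd³) = 8·5310·34.0/(π·8.3³) = 1.44432e+06/1796.3 = 804.04 MPa
τ_max = K·τ₀ = 1.3924 × 804.04 = 1119.5 MPa

1120 MPa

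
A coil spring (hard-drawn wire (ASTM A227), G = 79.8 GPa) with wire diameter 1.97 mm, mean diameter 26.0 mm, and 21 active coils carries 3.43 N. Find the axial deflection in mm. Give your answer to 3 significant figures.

8.43 mm

k = Gd⁴/(8D³N_a) = (79.8×10³)(1.97⁴)/(8·26.0³·21) = 0.40704 N/mm
δ = F/k = 3.43 / 0.40704 = 8.4267 mm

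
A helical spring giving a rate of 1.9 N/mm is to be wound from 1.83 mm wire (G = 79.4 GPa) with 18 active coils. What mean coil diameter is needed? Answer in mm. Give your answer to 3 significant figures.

14.8 mm

D = (Gd⁴/(8N_a·k))^(1/3) = (79.4×10³·1.83⁴/(8·18·1.9))^(1/3)
  = (3254.68)^(1/3) = 14.8196 mm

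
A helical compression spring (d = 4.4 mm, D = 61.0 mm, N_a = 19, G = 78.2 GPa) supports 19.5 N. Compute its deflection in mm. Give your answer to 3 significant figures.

k = Gd⁴/(8D³N_a) = (78.2×10³)(4.4⁴)/(8·61.0³·19) = 0.84954 N/mm
δ = F/k = 19.5 / 0.84954 = 22.954 mm

23.0 mm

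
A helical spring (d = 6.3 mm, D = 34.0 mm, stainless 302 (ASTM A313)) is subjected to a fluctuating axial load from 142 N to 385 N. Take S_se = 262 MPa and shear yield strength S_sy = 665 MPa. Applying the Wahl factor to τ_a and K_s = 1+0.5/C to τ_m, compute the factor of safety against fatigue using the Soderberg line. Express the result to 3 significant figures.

2.81

C = D/d = 34.0/6.3 = 5.3968; K_W = (4C−1)/(4C−4)+0.615/C = 1.2845; K_s = 1+0.5/C = 1.0926
F_a = (F_max−F_min)/2 = 121.5 N; F_m = (F_max+F_min)/2 = 263.5 N
τ_a = K_W·8F_aD/(πd³) = 1.2845 × 42.07 = 54.04 MPa
τ_m = K_s·8F_mD/(πd³) = 1.0926 × 91.238 = 99.691 MPa
Soderberg: 1/n_f = τ_a/S_se + τ_m/S_sy = 54.04/262 + 99.691/665 = 0.20626 + 0.14991 = 0.35617
n_f = 1/0.35617 = 2.808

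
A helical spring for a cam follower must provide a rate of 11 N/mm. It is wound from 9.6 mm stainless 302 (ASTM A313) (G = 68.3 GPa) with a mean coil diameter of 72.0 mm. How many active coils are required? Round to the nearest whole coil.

N_a = Gd⁴/(8D³k) = (68.3×10³ × 9.6⁴)/(8 × 72.0³ × 11)
    = 5.80104e+08 / 3.28458e+07 = 17.66 → 18 coils

18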